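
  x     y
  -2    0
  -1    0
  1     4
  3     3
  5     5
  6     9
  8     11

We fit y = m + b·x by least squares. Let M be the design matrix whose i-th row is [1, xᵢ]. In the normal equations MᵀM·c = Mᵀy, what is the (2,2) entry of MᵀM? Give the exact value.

Row 2 ↔ basis x, column 2 ↔ basis x, so (MᵀM)_{2,2} = Σᵢ (x)·(x) = (-2)·(-2) + (-1)·(-1) + (1)·(1) + (3)·(3) + (5)·(5) + (6)·(6) + (8)·(8) = 140.

140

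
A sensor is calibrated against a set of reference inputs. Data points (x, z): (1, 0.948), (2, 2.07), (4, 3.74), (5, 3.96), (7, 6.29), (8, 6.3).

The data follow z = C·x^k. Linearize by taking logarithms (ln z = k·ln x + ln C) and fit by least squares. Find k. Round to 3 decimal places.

k = 0.908

Taking logs, ln z = k·ln x + ln C, so regress ln z on ln x.
XᵀX = [[13.1032, 7.7142]; [7.7142, 6]], rhs = [11.9537, 7.0490]ᵀ  (here Σln x = 7.7142, Σ(ln x)² = 13.1032, Σln z = 7.0490, Σln x·ln z = 11.9537).
Δ = 13.1032·6 − (7.7142)² = 19.1098; k = (11.9537·6 − 7.7142·7.0490)/19.1098 = 0.90763, ln C = (13.1032·7.0490 − 7.7142·11.9537)/19.1098 = 0.00789.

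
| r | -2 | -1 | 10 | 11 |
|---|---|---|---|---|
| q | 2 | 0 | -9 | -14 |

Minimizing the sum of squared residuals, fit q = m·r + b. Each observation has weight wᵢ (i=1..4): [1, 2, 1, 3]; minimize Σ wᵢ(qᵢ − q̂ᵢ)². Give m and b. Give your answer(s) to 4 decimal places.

m = -1.1243, b = -0.7361

From the data, Σwᵢ·r·r = 469, Σwᵢ·r = 39, Σwᵢ·1 = 7.
Right-hand side: Σwᵢ·r·q = -556, Σwᵢ·q = -49.
Normal equations: [[469, 39]; [39, 7]]·[m, b]ᵀ = [-556, -49]ᵀ.
Determinant 469·7 − 39² = 1762.
m = ((-556)·7 − 39·(-49))/1762 = -1981/1762; b = (469·(-49) − 39·(-556))/1762 = -1297/1762.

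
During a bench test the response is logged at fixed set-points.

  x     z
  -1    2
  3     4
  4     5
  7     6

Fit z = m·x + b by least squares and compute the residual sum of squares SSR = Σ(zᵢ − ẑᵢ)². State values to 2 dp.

With design matrix M, MᵀM = [[75, 13]; [13, 4]] and Mᵀz = [72, 17]ᵀ.
Determinant 75·4 − 13² = 131.
m = (72·4 − 13·17)/131 = 67/131; b = (75·17 − 13·72)/131 = 339/131.
Residuals: -10/131, -16/131, 48/131, -22/131; SSR = 24/131.

SSR = 0.18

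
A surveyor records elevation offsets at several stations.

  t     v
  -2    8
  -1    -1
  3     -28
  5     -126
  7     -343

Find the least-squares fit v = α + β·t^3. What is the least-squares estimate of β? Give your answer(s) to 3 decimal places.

β = -0.997

With design matrix M, MᵀM = [[5, 486]; [486, 134068]] and Mᵀv = [-490, -134218]ᵀ.
det = 5·134068 − 486² = 434144.
α = ((-490)·134068 − 486·(-134218))/434144 = -115843/108536; β = (5·(-134218) − 486·(-490))/434144 = -216475/217072.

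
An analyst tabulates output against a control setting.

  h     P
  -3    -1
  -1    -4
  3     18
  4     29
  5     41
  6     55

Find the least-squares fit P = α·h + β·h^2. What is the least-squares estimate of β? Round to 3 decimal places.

Entries of MᵀM: Σh·h = 96, Σh·h^2 = 404, Σh^2·h^2 = 2340.
For MᵀP: Σh·P = 712, Σh^2·P = 3618.
So MᵀM·[α, β]ᵀ = MᵀP: [[96, 404]; [404, 2340]]·[α, β]ᵀ = [712, 3618]ᵀ.
Eliminating β: 2340·(row 1) − 404·(row 2) gives 61424·α = 2340·712 − 404·3618 = 204408, so α = 25551/7678.
Then β = (3618 − 404·(25551/7678))/2340 = 3730/3839.

β = 0.972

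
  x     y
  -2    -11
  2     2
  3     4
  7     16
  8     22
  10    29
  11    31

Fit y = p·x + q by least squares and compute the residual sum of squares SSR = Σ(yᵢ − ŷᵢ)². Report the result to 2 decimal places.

Compute the Gram sums: Σx·x = 351, Σx = 39, Σ1 = 7.
Moment sums: Σx·y = 957, Σy = 93.
Normal equations: [[351, 39]; [39, 7]]·[p, q]ᵀ = [957, 93]ᵀ.
Eliminating q: 7·(row 1) − 39·(row 2) gives 936·p = 7·957 − 39·93 = 3072, so p = 128/39.
Then q = (93 − 39·(128/39))/7 = -5.
Residuals: 22/39, 17/39, -11/13, -77/39, 29/39, 46/39, -4/39; SSR = 92/13.

SSR = 7.08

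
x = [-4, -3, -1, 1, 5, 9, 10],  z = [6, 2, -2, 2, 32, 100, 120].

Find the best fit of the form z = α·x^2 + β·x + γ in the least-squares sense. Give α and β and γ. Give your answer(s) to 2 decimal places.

From the data, Σx^2·x^2 = 17525, Σx^2·x = 1763, Σx^2 = 233, Σx·x = 233, Σx = 17, Σ1 = 7.
For Mᵀz: Σx^2·z = 21014, Σx·z = 2234, Σz = 260.
Inverting the 3×3 Gram matrix, [α, β, γ]ᵀ = [263099/256543, 501587/256543, -63834/36649]ᵀ.

α = 1.03, β = 1.96, γ = -1.74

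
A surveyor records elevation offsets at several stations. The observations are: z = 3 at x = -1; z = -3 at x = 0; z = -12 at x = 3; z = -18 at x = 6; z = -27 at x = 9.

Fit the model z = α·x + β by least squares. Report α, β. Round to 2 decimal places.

α = -2.84, β = -1.76

From the data, Σx·x = 127, Σx = 17, Σ1 = 5.
Right-hand side: Σx·z = -390, Σz = -57.
Eliminating β: 5·(row 1) − 17·(row 2) gives 346·α = 5·(-390) − 17·(-57) = -981, so α = -981/346.
Then β = ((-57) − 17·(-981/346))/5 = -609/346.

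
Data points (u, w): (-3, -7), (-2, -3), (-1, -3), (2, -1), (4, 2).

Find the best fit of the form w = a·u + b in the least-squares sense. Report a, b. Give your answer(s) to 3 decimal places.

Normal-equation sums: Σu·u = 34, Σu = 0, Σ1 = 5.
Moment sums: Σu·w = 36, Σw = -12.
Δ = 34·5 − 0² = 170.
a = (36·5 − 0·(-12))/170 = 18/17; b = (34·(-12) − 0·36)/170 = -12/5.

a = 1.059, b = -2.400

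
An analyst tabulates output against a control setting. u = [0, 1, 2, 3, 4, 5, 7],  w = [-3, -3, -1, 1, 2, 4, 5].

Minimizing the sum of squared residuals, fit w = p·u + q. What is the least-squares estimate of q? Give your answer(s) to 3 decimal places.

q = -3.369

Normal-equation sums: Σu·u = 104, Σu = 22, Σ1 = 7.
Moment sums: Σu·w = 61, Σw = 5.
MᵀM·[p, q]ᵀ = Mᵀw becomes [[104, 22]; [22, 7]]·[p, q]ᵀ = [61, 5]ᵀ.
Δ = 104·7 − 22² = 244.
p = (61·7 − 22·5)/244 = 317/244; q = (104·5 − 22·61)/244 = -411/122.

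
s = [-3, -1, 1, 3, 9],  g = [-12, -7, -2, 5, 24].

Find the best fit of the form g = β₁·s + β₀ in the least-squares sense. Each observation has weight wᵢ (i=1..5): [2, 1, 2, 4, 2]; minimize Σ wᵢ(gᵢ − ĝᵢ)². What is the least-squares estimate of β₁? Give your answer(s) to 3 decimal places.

β₁ = 3.034

Entries of AᵀWA: Σwᵢ·s·s = 219, Σwᵢ·s = 25, Σwᵢ·1 = 11.
Moment sums: Σwᵢ·s·g = 567, Σwᵢ·g = 33.
So AᵀWA·[β₁, β₀]ᵀ = AᵀWg: [[219, 25]; [25, 11]]·[β₁, β₀]ᵀ = [567, 33]ᵀ.
det = 219·11 − 25² = 1784.
β₁ = (567·11 − 25·33)/1784 = 1353/446; β₀ = (219·33 − 25·567)/1784 = -1737/446.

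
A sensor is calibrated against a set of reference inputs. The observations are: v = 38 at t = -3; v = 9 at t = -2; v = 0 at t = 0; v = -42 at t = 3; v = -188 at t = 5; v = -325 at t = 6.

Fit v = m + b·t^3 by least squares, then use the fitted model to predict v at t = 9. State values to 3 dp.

v̂ = -1091.287

With design matrix X, XᵀX = [[6, 333]; [333, 63803]] and Xᵀv = [-508, -95932]ᵀ.
Eliminating b: 63803·(row 1) − 333·(row 2) gives 271929·m = 63803·(-508) − 333·(-95932) = -466568, so m = -466568/271929.
Then b = ((-95932) − 333·(-466568/271929))/63803 = -135476/90643.
At t = 9: v̂ = (-466568/271929)·(1) + (-135476/90643)·(729) = -296752580/271929.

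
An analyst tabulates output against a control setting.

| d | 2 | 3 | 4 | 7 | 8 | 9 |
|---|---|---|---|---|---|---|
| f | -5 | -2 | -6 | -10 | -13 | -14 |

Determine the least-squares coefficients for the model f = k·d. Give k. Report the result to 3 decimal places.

k = -1.525

Entries of XᵀX: Σd·d = 223.
Moment sums: Σd·f = -340.
So XᵀX·[k]ᵀ = Xᵀf: [[223]]·[k]ᵀ = [-340]ᵀ.
k = (-340)/223 = -1.52466.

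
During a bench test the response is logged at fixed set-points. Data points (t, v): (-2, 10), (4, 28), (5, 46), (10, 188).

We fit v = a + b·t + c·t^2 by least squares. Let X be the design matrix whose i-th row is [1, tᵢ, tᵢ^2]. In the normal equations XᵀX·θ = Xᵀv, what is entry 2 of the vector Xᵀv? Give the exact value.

Entry 2 ↔ basis t, so (Xᵀv)_{2} = Σᵢ (t)·vᵢ = (-2)·(10) + (4)·(28) + (5)·(46) + (10)·(188) = 2202.

2202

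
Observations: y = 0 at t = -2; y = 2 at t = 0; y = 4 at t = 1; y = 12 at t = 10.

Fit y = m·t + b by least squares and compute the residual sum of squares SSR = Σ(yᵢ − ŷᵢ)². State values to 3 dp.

SSR = 0.732

The normal equations are: 105·m + 9·b = 124;  9·m + 4·b = 18.
Eliminating b: 4·(row 1) − 9·(row 2) gives 339·m = 4·124 − 9·18 = 334, so m = 334/339.
Then b = (18 − 9·(334/339))/4 = 258/113.
Residuals: -106/339, -32/113, 248/339, -46/339; SSR = 248/339.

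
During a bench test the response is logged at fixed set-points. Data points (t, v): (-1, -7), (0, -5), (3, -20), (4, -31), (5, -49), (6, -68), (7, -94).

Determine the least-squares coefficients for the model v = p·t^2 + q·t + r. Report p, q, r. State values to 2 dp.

XᵀX·[p, q, r]ᵀ = Xᵀv reads: 4660·p + 774·q + 136·r = -8962;  774·p + 136·q + 24·r = -1488;  136·p + 24·q + 7·r = -274.
(Σt^2·t^2 = 4660, Σt^2·t = 774, Σt^2 = 136, Σt·t = 136, Σt = 24, Σ1 = 7, Σt^2·v = -8962, Σt·v = -1488, Σv = -274.)
Row-reducing yields p = -2220/1141, q = 1065/1141, r = -5182/1141.

p = -1.95, q = 0.93, r = -4.54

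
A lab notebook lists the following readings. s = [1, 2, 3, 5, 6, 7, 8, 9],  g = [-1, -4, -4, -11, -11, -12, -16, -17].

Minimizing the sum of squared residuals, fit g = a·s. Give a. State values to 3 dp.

The normal system MᵀM·[a]ᵀ = Mᵀg is [[269]]·[a]ᵀ = [-507]ᵀ.
a = (-507)/269 = -1.88476.

a = -1.885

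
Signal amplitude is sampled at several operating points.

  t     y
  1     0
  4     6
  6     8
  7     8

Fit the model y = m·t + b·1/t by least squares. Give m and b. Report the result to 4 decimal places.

m = 1.2978, b = -1.0939

With design matrix A, AᵀA = [[102, 4]; [4, 7837/7056]] and Aᵀy = [128, 167/42]ᵀ.
Determinant 102·(7837/7056) − 4² = 114413/1176.
m = (128·(7837/7056) − 4·(167/42))/(114413/1176) = 445456/343239; b = (102·(167/42) − 4·128)/(114413/1176) = -125160/114413.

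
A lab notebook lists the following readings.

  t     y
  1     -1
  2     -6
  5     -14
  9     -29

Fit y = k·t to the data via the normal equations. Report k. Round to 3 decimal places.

Setting ∂/∂k … = 0 gives: 111·k = -344.
k = (-344)/111 = -3.0991.

k = -3.099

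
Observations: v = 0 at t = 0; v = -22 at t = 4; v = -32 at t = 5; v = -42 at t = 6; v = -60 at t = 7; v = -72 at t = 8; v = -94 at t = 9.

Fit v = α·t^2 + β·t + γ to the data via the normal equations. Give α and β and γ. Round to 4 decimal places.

Compute the Gram sums: Σt^2·t^2 = 15235, Σt^2·t = 1989, Σt^2 = 271, Σt·t = 271, Σt = 39, Σ1 = 7.
Moment sums: Σt^2·v = -17826, Σt·v = -2342, Σv = -322.
So MᵀM·[α, β, γ]ᵀ = Mᵀv: [[15235, 1989, 271]; [1989, 271, 39]; [271, 39, 7]]·[α, β, γ]ᵀ = [-17826, -2342, -322]ᵀ.
Row-reducing yields α = -44342/44121, β = -18196/14707, γ = -1252/6303.

α = -1.0050, β = -1.2372, γ = -0.1986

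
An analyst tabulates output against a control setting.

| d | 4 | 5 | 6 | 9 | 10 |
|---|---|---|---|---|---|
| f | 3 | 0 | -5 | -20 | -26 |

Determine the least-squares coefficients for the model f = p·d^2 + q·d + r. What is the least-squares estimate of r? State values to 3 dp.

r = 13.466

The normal system XᵀX·[p, q, r]ᵀ = Xᵀf is [[18738, 2134, 258]; [2134, 258, 34]; [258, 34, 5]]·[p, q, r]ᵀ = [-4352, -458, -48]ᵀ.
Row-reducing yields p = -375/1624, q = -2663/1624, r = 781/58.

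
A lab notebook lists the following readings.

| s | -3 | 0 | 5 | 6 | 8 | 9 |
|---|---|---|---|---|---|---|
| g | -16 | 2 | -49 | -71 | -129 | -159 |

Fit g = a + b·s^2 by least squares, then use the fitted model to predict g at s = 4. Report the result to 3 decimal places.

From the data, Σ1 = 6, Σs^2 = 215, Σs^2·s^2 = 12659.
And Σg = -422, Σs^2·g = -25060.
Normal equations: [[6, 215]; [215, 12659]]·[a, b]ᵀ = [-422, -25060]ᵀ.
Eliminating b: 12659·(row 1) − 215·(row 2) gives 29729·a = 12659·(-422) − 215·(-25060) = 45802, so a = 45802/29729.
Then b = ((-25060) − 215·(45802/29729))/12659 = -59630/29729.
At s = 4: ĝ = (45802/29729)·(1) + (-59630/29729)·(16) = -129754/4247.

ĝ = -30.552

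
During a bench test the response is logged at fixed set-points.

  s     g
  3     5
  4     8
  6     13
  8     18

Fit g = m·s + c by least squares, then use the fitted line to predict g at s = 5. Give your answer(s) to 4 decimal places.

Sums needed: Σs·s = 125, Σs = 21, Σ1 = 4.
And Σs·g = 269, Σg = 44.
det = 125·4 − 21² = 59.
m = (269·4 − 21·44)/59 = 152/59; c = (125·44 − 21·269)/59 = -149/59.
At s = 5: ĝ = (152/59)·(5) + (-149/59)·(1) = 611/59.

ĝ = 10.3559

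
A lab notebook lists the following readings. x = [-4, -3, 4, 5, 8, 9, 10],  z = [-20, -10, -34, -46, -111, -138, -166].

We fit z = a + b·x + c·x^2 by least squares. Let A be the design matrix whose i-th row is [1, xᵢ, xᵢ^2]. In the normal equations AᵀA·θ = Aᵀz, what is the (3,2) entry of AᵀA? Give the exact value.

2339

Row 3 ↔ basis x^2, column 2 ↔ basis x, so (AᵀA)_{3,2} = Σᵢ (x^2)·(x) = (16)·(-4) + (9)·(-3) + (16)·(4) + (25)·(5) + (64)·(8) + (81)·(9) + (100)·(10) = 2339.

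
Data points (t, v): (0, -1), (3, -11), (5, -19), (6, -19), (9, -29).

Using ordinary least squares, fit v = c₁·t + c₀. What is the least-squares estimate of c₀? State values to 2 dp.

c₀ = -1.59

Compute the Gram sums: Σt·t = 151, Σt = 23, Σ1 = 5.
For Aᵀv: Σt·v = -503, Σv = -79.
det = 151·5 − 23² = 226.
c₁ = ((-503)·5 − 23·(-79))/226 = -349/113; c₀ = (151·(-79) − 23·(-503))/226 = -180/113.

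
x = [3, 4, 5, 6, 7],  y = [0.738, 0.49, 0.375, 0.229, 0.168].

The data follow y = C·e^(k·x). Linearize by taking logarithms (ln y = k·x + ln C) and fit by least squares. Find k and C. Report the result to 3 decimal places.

k = -0.372, C = 2.246

Linearized form: ln y = k·x + ln C. From the 5 transformed points,
AᵀA = [[135.0000, 25.0000]; [25.0000, 5]], rhs = [-29.9997, -5.2558]ᵀ  (here Σx = 25.0000, Σ(x)² = 135.0000, Σln y = -5.2558, Σx·ln y = -29.9997).
Solving (det = 50.0000): k = -0.37206, ln C = 0.80916, so C = exp(0.80916) = 2.24602.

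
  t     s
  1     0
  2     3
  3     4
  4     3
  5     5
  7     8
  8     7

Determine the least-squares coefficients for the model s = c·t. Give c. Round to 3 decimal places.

Sums needed: Σt·t = 168.
For Mᵀs: Σt·s = 167.
MᵀM·[c]ᵀ = Mᵀs becomes [[168]]·[c]ᵀ = [167]ᵀ.
c = 167/168 = 0.994048.

c = 0.994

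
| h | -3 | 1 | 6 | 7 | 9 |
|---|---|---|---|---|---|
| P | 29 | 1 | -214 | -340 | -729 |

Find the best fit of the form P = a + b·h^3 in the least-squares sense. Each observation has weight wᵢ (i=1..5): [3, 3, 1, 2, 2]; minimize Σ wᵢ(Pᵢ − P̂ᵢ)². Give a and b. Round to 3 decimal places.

a = 2.249, b = -1.002

Compute the Gram sums: Σwᵢ·1 = 11, Σwᵢ·h^3 = 2282, Σwᵢ·h^3·h^3 = 1347026.
For XᵀWP: Σwᵢ·P = -2262, Σwᵢ·h^3·P = -1344692.
So XᵀWX·[a, b]ᵀ = XᵀWP: [[11, 2282]; [2282, 1347026]]·[a, b]ᵀ = [-2262, -1344692]ᵀ.
det = 11·1347026 − 2282² = 9609762.
a = ((-2262)·1347026 − 2282·(-1344692))/9609762 = 10807166/4804881; b = (11·(-1344692) − 2282·(-2262))/9609762 = -4814864/4804881.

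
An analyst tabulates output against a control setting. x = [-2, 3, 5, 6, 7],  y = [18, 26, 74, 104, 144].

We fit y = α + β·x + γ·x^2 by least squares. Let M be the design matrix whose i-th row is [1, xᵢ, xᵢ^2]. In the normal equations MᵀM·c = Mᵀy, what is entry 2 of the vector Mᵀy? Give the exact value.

Entry 2 ↔ basis x, so (Mᵀy)_{2} = Σᵢ (x)·yᵢ = (-2)·(18) + (3)·(26) + (5)·(74) + (6)·(104) + (7)·(144) = 2044.

2044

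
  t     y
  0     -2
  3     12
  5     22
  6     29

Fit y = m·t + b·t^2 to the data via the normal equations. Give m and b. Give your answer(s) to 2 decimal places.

Normal-equation sums: Σt·t = 70, Σt·t^2 = 368, Σt^2·t^2 = 2002.
Moment sums: Σt·y = 320, Σt^2·y = 1702.
AᵀA·[m, b]ᵀ = Aᵀy becomes [[70, 368]; [368, 2002]]·[m, b]ᵀ = [320, 1702]ᵀ.
Eliminating b: 2002·(row 1) − 368·(row 2) gives 4716·m = 2002·320 − 368·1702 = 14304, so m = 1192/393.
Then b = (1702 − 368·(1192/393))/2002 = 115/393.

m = 3.03, b = 0.29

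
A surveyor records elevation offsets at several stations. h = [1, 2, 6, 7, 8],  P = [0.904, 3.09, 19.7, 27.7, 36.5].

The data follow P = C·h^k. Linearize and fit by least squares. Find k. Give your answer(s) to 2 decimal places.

k = 1.76

Taking logs, ln P = k·ln h + ln C, so regress ln P on ln h.
Σln h = 6.5103, Σ(ln h)² = 11.8015, Σln P = 10.9266, Σln h·ln P = 20.0661.
Normal system: [[11.8015, 6.5103]; [6.5103, 5]]·[k, ln C]ᵀ = [20.0661, 10.9266]ᵀ.
Solving (det = 16.6240): k = 1.75624, ln C = -0.10139.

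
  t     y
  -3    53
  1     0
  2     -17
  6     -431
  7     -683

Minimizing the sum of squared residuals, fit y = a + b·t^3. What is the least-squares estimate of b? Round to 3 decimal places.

The normal equations are: 5·a + 541·b = -1078;  541·a + 165099·b = -328932.
Eliminating b: 165099·(row 1) − 541·(row 2) gives 532814·a = 165099·(-1078) − 541·(-328932) = -24510, so a = -12255/266407.
Then b = ((-328932) − 541·(-12255/266407))/165099 = -530731/266407.

b = -1.992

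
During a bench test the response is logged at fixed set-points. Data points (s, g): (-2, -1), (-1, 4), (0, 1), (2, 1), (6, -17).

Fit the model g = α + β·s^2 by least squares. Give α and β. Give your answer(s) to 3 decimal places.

α = 2.470, β = -0.541

Entries of MᵀM: Σ1 = 5, Σs^2 = 45, Σs^2·s^2 = 1329.
Right-hand side: Σg = -12, Σs^2·g = -608.
So MᵀM·[α, β]ᵀ = Mᵀg: [[5, 45]; [45, 1329]]·[α, β]ᵀ = [-12, -608]ᵀ.
Eliminating β: 1329·(row 1) − 45·(row 2) gives 4620·α = 1329·(-12) − 45·(-608) = 11412, so α = 951/385.
Then β = ((-608) − 45·(951/385))/1329 = -125/231.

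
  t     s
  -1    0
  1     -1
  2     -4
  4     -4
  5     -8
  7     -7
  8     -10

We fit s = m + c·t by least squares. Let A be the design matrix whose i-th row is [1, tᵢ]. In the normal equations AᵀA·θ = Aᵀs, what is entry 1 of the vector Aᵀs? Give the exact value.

Entry 1 ↔ basis 1, so (Aᵀs)_{1} = Σᵢ sᵢ = (1)·(0) + (1)·(-1) + (1)·(-4) + (1)·(-4) + (1)·(-8) + (1)·(-7) + (1)·(-10) = -34.

-34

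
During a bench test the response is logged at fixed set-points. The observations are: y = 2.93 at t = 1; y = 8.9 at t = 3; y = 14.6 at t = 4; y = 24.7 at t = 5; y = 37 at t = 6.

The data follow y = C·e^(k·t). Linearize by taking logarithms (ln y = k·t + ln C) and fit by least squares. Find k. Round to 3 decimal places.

k = 0.511

Taking logs, ln y = k·t + ln C, so regress ln y on t.
Σt = 19.0000, Σ(t)² = 87.0000, Σln y = 12.7598, Σt·ln y = 56.0568.
Equations: 87.0000·k + 19.0000·ln C = 56.0568;  19.0000·k + 5·ln C = 12.7598.
Δ = 87.0000·5 − (19.0000)² = 74.0000; k = (56.0568·5 − 19.0000·12.7598)/74.0000 = 0.51146, ln C = (87.0000·12.7598 − 19.0000·56.0568)/74.0000 = 0.60843.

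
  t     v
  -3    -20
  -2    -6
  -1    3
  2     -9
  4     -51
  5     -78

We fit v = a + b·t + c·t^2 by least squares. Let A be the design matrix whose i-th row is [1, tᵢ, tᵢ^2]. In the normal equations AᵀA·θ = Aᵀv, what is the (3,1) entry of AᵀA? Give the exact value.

Row 3 ↔ basis t^2, column 1 ↔ basis 1, so (AᵀA)_{3,1} = Σᵢ t^2 = (9)·(1) + (4)·(1) + (1)·(1) + (4)·(1) + (16)·(1) + (25)·(1) = 59.

59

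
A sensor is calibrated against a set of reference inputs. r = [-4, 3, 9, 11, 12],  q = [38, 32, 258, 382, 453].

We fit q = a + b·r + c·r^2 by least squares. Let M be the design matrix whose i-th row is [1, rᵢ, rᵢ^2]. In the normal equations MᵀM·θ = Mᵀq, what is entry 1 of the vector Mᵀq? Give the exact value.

1163

Entry 1 ↔ basis 1, so (Mᵀq)_{1} = Σᵢ qᵢ = (1)·(38) + (1)·(32) + (1)·(258) + (1)·(382) + (1)·(453) = 1163.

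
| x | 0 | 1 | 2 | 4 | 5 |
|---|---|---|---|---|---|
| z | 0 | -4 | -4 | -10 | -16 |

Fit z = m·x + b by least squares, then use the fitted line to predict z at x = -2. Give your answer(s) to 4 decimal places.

AᵀA·[m, b]ᵀ = Aᵀz reads: 46·m + 12·b = -132;  12·m + 5·b = -34.
Δ = 46·5 − 12² = 86.
m = ((-132)·5 − 12·(-34))/86 = -126/43; b = (46·(-34) − 12·(-132))/86 = 10/43.
At x = -2: ẑ = (-126/43)·(-2) + (10/43)·(1) = 262/43.

ẑ = 6.0930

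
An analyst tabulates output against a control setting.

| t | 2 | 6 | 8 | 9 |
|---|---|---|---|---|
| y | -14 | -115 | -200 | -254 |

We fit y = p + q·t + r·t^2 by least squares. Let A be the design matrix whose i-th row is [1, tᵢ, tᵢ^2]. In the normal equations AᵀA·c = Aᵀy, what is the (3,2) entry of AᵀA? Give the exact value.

1465

Row 3 ↔ basis t^2, column 2 ↔ basis t, so (AᵀA)_{3,2} = Σᵢ (t^2)·(t) = (4)·(2) + (36)·(6) + (64)·(8) + (81)·(9) = 1465.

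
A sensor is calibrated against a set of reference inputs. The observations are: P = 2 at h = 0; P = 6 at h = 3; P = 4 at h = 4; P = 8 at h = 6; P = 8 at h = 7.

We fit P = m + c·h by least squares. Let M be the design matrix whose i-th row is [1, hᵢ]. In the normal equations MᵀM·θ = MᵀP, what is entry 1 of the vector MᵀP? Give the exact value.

28

Entry 1 ↔ basis 1, so (MᵀP)_{1} = Σᵢ Pᵢ = (1)·(2) + (1)·(6) + (1)·(4) + (1)·(8) + (1)·(8) = 28.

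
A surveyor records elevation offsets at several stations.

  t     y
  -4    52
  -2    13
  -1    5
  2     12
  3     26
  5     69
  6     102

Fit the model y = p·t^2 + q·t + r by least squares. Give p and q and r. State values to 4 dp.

From the data, Σt^2·t^2 = 2291, Σt^2·t = 303, Σt^2 = 95, Σt·t = 95, Σt = 9, Σ1 = 7.
For Aᵀy: Σt^2·y = 6568, Σt·y = 820, Σy = 279.
Normal equations: [[2291, 303, 95]; [303, 95, 9]; [95, 9, 7]]·[p, q, r]ᵀ = [6568, 820, 279]ᵀ.
Inverting the 3×3 Gram matrix, [p, q, r]ᵀ = [520225/178018, -143467/178018, 109775/89009]ᵀ.

p = 2.9223, q = -0.8059, r = 1.2333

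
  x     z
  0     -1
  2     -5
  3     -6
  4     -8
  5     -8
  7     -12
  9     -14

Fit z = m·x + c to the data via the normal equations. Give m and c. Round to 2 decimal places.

From the data, Σx·x = 184, Σx = 30, Σ1 = 7.
Right-hand side: Σx·z = -310, Σz = -54.
Normal equations: [[184, 30]; [30, 7]]·[m, c]ᵀ = [-310, -54]ᵀ.
Determinant 184·7 − 30² = 388.
m = ((-310)·7 − 30·(-54))/388 = -275/194; c = (184·(-54) − 30·(-310))/388 = -159/97.

m = -1.42, c = -1.64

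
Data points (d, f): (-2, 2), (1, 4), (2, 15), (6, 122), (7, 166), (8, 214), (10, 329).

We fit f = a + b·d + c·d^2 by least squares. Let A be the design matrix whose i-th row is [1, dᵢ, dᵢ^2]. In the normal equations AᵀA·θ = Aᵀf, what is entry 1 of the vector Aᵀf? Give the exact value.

Entry 1 ↔ basis 1, so (Aᵀf)_{1} = Σᵢ fᵢ = (1)·(2) + (1)·(4) + (1)·(15) + (1)·(122) + (1)·(166) + (1)·(214) + (1)·(329) = 852.

852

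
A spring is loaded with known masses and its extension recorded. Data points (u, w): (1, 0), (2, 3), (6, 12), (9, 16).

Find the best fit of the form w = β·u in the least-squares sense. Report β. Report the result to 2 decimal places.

β = 1.82

With design matrix X, XᵀX = [[122]] and Xᵀw = [222]ᵀ.
β = 222/122 = 1.81967.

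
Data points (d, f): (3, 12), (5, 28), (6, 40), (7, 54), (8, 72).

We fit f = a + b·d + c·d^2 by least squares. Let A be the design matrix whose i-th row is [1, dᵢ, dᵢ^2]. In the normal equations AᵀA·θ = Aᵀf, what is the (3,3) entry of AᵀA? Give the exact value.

Row 3 ↔ basis d^2, column 3 ↔ basis d^2, so (AᵀA)_{3,3} = Σᵢ (d^2)·(d^2) = (9)·(9) + (25)·(25) + (36)·(36) + (49)·(49) + (64)·(64) = 8499.

8499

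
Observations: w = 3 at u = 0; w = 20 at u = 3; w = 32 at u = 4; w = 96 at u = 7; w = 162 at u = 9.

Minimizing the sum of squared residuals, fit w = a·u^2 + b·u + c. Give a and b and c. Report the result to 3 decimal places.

a = 2.070, b = -1.081, c = 3.411

Entries of AᵀA: Σu^2·u^2 = 9299, Σu^2·u = 1163, Σu^2 = 155, Σu·u = 155, Σu = 23, Σ1 = 5.
Moment sums: Σu^2·w = 18518, Σu·w = 2318, Σw = 313.
So AᵀA·[a, b, c]ᵀ = Aᵀw: [[9299, 1163, 155]; [1163, 155, 23]; [155, 23, 5]]·[a, b, c]ᵀ = [18518, 2318, 313]ᵀ.
Solving the 3×3 system (Gaussian elimination) gives a = 16045/7752, b = -8383/7752, c = 4407/1292.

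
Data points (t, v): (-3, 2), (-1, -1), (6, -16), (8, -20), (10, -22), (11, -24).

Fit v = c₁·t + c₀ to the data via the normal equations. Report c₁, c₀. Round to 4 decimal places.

c₁ = -1.9112, c₀ = -3.6254

Forming XᵀX = [[331, 31]; [31, 6]] and Xᵀv = [-745, -81]ᵀ gives XᵀX·[c₁, c₀]ᵀ = Xᵀv.
Eliminating c₀: 6·(row 1) − 31·(row 2) gives 1025·c₁ = 6·(-745) − 31·(-81) = -1959, so c₁ = -1959/1025.
Then c₀ = ((-81) − 31·(-1959/1025))/6 = -3716/1025.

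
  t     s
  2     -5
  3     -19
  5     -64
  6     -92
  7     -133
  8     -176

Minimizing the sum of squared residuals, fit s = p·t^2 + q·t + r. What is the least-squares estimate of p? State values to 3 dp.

p = -3.101

The normal system MᵀM·[p, q, r]ᵀ = Mᵀs is [[8515, 1231, 187]; [1231, 187, 31]; [187, 31, 6]]·[p, q, r]ᵀ = [-22884, -3278, -489]ᵀ.
Solving the 3×3 system (Gaussian elimination) gives p = -521/168, q = 437/168, r = 12/7.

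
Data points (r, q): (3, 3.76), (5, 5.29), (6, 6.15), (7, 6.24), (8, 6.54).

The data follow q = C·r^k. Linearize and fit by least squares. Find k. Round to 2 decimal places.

With ln qᵢ as the transformed response and ln rᵢ as the regressor:
AᵀA = [[15.1183, 8.5252]; [8.5252, 5]], rhs = [14.8587, 8.5156]ᵀ  (here Σln r = 8.5252, Σ(ln r)² = 15.1183, Σln q = 8.5156, Σln r·ln q = 14.8587).
Slope k = (n·Σln r·ln q − Σln r·Σln q)/(n·Σ(ln r)² − (Σln r)²) = (5·14.8587 − 8.5252·8.5156)/2.9130 = 0.58238; ln C = (Σln q − k·Σln r)/n = 0.71015.

k = 0.58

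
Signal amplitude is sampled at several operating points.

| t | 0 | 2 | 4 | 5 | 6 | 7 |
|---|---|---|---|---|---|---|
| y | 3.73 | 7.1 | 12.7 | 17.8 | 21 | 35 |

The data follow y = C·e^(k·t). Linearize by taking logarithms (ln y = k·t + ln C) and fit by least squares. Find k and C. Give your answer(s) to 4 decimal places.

k = 0.3073, C = 3.7445

Let Y = ln y. Fitting Y = k·t + ln C by least squares:
Σt = 24.0000, Σ(t)² = 130.0000, Σln y = 15.2972, Σt·ln y = 71.6372.
Equations: 130.0000·k + 24.0000·ln C = 71.6372;  24.0000·k + 6·ln C = 15.2972.
Δ = 130.0000·6 − (24.0000)² = 204.0000; k = (71.6372·6 − 24.0000·15.2972)/204.0000 = 0.30731, ln C = (130.0000·15.2972 − 24.0000·71.6372)/204.0000 = 1.32030, so C = exp(1.32030) = 3.74454.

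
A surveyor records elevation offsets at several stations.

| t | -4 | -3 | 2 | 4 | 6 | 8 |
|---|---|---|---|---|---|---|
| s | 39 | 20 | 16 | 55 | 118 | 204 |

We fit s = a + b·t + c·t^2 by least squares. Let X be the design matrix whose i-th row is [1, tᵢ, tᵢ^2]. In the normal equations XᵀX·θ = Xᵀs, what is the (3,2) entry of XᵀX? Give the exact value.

Row 3 ↔ basis t^2, column 2 ↔ basis t, so (XᵀX)_{3,2} = Σᵢ (t^2)·(t) = (16)·(-4) + (9)·(-3) + (4)·(2) + (16)·(4) + (36)·(6) + (64)·(8) = 709.

709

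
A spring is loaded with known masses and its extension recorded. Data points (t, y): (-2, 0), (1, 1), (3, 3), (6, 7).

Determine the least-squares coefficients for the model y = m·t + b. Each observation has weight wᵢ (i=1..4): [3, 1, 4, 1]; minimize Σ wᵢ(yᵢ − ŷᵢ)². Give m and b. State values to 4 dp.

Forming XᵀWX = [[85, 13]; [13, 9]] and XᵀWy = [79, 20]ᵀ gives XᵀWX·[m, b]ᵀ = XᵀWy.
Determinant 85·9 − 13² = 596.
m = (79·9 − 13·20)/596 = 451/596; b = (85·20 − 13·79)/596 = 673/596.

m = 0.7567, b = 1.1292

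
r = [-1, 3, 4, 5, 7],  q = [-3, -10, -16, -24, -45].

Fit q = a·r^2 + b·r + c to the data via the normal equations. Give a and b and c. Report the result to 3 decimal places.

With design matrix A, AᵀA = [[3364, 558, 100]; [558, 100, 18]; [100, 18, 5]] and Aᵀq = [-3154, -526, -98]ᵀ.
Inverting the 3×3 Gram matrix, [a, b, c]ᵀ = [-879/1001, 19/1001, -2108/1001]ᵀ.

a = -0.878, b = 0.019, c = -2.106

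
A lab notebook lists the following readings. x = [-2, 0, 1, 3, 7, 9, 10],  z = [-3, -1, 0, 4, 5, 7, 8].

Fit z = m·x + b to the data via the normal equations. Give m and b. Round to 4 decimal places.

Sums needed: Σx·x = 244, Σx = 28, Σ1 = 7.
And Σx·z = 196, Σz = 20.
det = 244·7 − 28² = 924.
m = (196·7 − 28·20)/924 = 29/33; b = (244·20 − 28·196)/924 = -152/231.

m = 0.8788, b = -0.6580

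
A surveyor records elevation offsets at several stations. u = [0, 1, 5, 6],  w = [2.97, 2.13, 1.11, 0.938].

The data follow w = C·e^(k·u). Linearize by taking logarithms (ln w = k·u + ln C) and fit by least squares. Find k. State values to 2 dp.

k = -0.18

Let Y = ln w. Fitting Y = k·u + ln C by least squares:
Sums: Σu = 12.0000, Σ(u)² = 62.0000, Σln w = 1.8850, Σu·ln w = 0.8939.
Normal system: [[62.0000, 12.0000]; [12.0000, 4]]·[k, ln C]ᵀ = [0.8939, 1.8850]ᵀ.
Solving (det = 104.0000): k = -0.18312, ln C = 1.02063.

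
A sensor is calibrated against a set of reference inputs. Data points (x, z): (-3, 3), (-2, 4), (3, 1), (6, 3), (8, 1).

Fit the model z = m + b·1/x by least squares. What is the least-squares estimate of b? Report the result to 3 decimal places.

b = -3.041

From the data, Σ1 = 5, Σ1/x = -5/24, Σ1/x·1/x = 33/64.
Moment sums: Σz = 12, Σ1/x·z = -49/24.
det = 5·(33/64) − (-5/24)² = 365/144.
m = (12·(33/64) − (-5/24)·(-49/24))/(365/144) = 3319/1460; b = (5·(-49/24) − (-5/24)·12)/(365/144) = -222/73.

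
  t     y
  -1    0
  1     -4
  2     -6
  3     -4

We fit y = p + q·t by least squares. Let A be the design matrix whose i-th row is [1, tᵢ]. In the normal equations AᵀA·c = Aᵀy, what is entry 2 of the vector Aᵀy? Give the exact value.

Entry 2 ↔ basis t, so (Aᵀy)_{2} = Σᵢ (t)·yᵢ = (-1)·(0) + (1)·(-4) + (2)·(-6) + (3)·(-4) = -28.

-28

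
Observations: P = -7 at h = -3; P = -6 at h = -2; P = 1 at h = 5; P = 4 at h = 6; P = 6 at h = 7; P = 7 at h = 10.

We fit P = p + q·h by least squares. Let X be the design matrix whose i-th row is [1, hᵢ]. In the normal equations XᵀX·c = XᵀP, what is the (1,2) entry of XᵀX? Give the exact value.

23

Row 1 ↔ basis 1, column 2 ↔ basis h, so (XᵀX)_{1,2} = Σᵢ h = (1)·(-3) + (1)·(-2) + (1)·(5) + (1)·(6) + (1)·(7) + (1)·(10) = 23.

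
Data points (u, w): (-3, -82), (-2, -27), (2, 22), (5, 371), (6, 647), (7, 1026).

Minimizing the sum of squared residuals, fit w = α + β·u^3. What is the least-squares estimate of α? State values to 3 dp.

α = -2.155

The normal equations are: 6·α + 657·β = 1957;  657·α + 180787·β = 540651.
Δ = 6·180787 − 657² = 653073.
α = (1957·180787 − 657·540651)/653073 = -1407548/653073; β = (6·540651 − 657·1957)/653073 = 652719/217691.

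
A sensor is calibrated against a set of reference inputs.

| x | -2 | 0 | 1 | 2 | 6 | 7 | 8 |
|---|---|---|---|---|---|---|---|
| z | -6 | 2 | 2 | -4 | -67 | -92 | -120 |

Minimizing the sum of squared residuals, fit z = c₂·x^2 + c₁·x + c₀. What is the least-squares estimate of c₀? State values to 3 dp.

c₀ = 2.729

The normal equations are: 7826·c₂ + 1072·c₁ + 158·c₀ = -14638;  1072·c₂ + 158·c₁ + 22·c₀ = -2000;  158·c₂ + 22·c₁ + 7·c₀ = -285.
Solving the 3×3 system (Gaussian elimination) gives c₂ = -7804/3949, c₁ = 1461/3949, c₀ = 10775/3949.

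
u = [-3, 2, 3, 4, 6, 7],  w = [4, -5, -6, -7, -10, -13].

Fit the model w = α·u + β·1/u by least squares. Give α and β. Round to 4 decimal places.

Sums needed: Σu·u = 123, Σu·1/u = 6, Σ1/u·1/u = 457/784.
Right-hand side: Σu·w = -219, Σ1/u·w = -311/28.
Normal equations: [[123, 6]; [6, 457/784]]·[α, β]ᵀ = [-219, -311/28]ᵀ.
Δ = 123·(457/784) − 6² = 27987/784.
α = ((-219)·(457/784) − 6·(-311/28))/(27987/784) = -15945/9329; β = (123·(-311/28) − 6·(-219))/(27987/784) = -13636/9329.

α = -1.7092, β = -1.4617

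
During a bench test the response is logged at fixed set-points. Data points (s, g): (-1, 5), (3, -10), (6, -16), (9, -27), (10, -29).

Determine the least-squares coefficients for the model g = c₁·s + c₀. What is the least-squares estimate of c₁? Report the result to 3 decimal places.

With design matrix A, AᵀA = [[227, 27]; [27, 5]] and Aᵀg = [-664, -77]ᵀ.
det = 227·5 − 27² = 406.
c₁ = ((-664)·5 − 27·(-77))/406 = -1241/406; c₀ = (227·(-77) − 27·(-664))/406 = 449/406.

c₁ = -3.057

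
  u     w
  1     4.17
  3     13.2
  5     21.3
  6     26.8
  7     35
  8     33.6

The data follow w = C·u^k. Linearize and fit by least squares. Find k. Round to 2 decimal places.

k = 1.04

Linearized form: ln w = k·ln u + ln C. From the 6 transformed points,
AᵀA = [[15.1183, 8.5252]; [8.5252, 6]], rhs = [27.8761, 17.4251]ᵀ  (here Σln u = 8.5252, Σ(ln u)² = 15.1183, Σln w = 17.4251, Σln u·ln w = 27.8761).
Solving (det = 18.0313): k = 1.03735, ln C = 1.43026.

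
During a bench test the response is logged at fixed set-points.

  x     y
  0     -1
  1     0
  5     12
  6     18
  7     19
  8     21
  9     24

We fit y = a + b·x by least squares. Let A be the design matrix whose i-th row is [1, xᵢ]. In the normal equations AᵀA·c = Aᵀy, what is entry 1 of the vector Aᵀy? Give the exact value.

93

Entry 1 ↔ basis 1, so (Aᵀy)_{1} = Σᵢ yᵢ = (1)·(-1) + (1)·(0) + (1)·(12) + (1)·(18) + (1)·(19) + (1)·(21) + (1)·(24) = 93.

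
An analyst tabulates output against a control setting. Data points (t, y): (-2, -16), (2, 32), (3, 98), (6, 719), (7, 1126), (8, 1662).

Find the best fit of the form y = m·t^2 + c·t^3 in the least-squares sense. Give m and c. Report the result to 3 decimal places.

m = 1.965, c = 3.001

From the data, Σt^2·t^2 = 7906, Σt^2·t^3 = 57594, Σt^3·t^3 = 427306.
Right-hand side: Σt^2·y = 188372, Σt^3·y = 1395496.
So MᵀM·[m, c]ᵀ = Mᵀy: [[7906, 57594]; [57594, 427306]]·[m, c]ᵀ = [188372, 1395496]ᵀ.
Determinant 7906·427306 − 57594² = 61212400.
m = (188372·427306 − 57594·1395496)/61212400 = 15036151/7651550; c = (7906·1395496 − 57594·188372)/61212400 = 22961801/7651550.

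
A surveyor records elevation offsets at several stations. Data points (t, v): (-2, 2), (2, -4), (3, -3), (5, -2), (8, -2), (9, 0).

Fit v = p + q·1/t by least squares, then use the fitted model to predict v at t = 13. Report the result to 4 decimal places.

v̂ = -1.1909

Normal-equation sums: Σ1 = 6, Σ1/t = 277/360, Σ1/t·1/t = 88009/129600.
Right-hand side: Σv = -9, Σ1/t·v = -93/20.
Determinant 6·(88009/129600) − (277/360)² = 18053/5184.
p = ((-9)·(88009/129600) − (277/360)·(-93/20))/(18053/5184) = -328383/451325; q = (6·(-93/20) − (277/360)·(-9))/(18053/5184) = -543672/90265.
At t = 13: v̂ = (-328383/451325)·(1) + (-543672/90265)·(1/13) = -6987339/5867225.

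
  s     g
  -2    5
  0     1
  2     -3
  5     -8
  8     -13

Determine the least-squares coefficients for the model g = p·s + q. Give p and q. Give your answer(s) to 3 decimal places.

p = -1.791, q = 1.057

From the data, Σs·s = 97, Σs = 13, Σ1 = 5.
And Σs·g = -160, Σg = -18.
Determinant 97·5 − 13² = 316.
p = ((-160)·5 − 13·(-18))/316 = -283/158; q = (97·(-18) − 13·(-160))/316 = 167/158.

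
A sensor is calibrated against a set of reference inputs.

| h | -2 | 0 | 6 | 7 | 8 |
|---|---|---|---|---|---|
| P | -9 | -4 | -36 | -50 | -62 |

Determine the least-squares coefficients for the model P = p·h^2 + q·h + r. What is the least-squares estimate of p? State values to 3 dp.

Sums needed: Σh^2·h^2 = 7809, Σh^2·h = 1063, Σh^2 = 153, Σh·h = 153, Σh = 19, Σ1 = 5.
Right-hand side: Σh^2·P = -7750, Σh·P = -1044, ΣP = -161.
So AᵀA·[p, q, r]ᵀ = AᵀP: [[7809, 1063, 153]; [1063, 153, 19]; [153, 19, 5]]·[p, q, r]ᵀ = [-7750, -1044, -161]ᵀ.
Row-reducing yields p = -24979/25924, q = 10217/25924, r = -27305/6481.

p = -0.964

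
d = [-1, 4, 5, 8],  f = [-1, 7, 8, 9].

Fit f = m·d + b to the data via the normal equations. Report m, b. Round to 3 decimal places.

m = 1.167, b = 1.083

Forming XᵀX = [[106, 16]; [16, 4]] and Xᵀf = [141, 23]ᵀ gives XᵀX·[m, b]ᵀ = Xᵀf.
Eliminating b: 4·(row 1) − 16·(row 2) gives 168·m = 4·141 − 16·23 = 196, so m = 7/6.
Then b = (23 − 16·(7/6))/4 = 13/12.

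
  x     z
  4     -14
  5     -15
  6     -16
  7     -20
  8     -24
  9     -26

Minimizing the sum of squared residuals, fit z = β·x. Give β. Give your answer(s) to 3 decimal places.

β = -2.926

MᵀM·[β]ᵀ = Mᵀz reads: 271·β = -793.
Hence β = -793 / 271 ≈ -2.9262.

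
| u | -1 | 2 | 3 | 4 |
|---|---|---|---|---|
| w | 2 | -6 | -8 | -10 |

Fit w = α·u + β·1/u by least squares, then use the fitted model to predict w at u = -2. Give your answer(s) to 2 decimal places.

AᵀA·[α, β]ᵀ = Aᵀw reads: 30·α + 4·β = -78;  4·α + (205/144)·β = -61/6.
Δ = 30·(205/144) − 4² = 641/24.
α = ((-78)·(205/144) − 4·(-61/6))/(641/24) = -1689/641; β = (30·(-61/6) − 4·(-78))/(641/24) = 168/641.
At u = -2: ŵ = (-1689/641)·(-2) + (168/641)·(-1/2) = 3294/641.

ŵ = 5.14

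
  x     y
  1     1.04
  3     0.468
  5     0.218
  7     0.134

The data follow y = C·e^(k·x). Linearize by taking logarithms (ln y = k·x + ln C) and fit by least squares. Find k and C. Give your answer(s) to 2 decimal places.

k = -0.35, C = 1.38

Taking logs, ln y = k·x + ln C, so regress ln y on x.
XᵀX = [[84.0000, 16.0000]; [16.0000, 4]], rhs = [-23.9243, -4.2532]ᵀ  (here Σx = 16.0000, Σ(x)² = 84.0000, Σln y = -4.2532, Σx·ln y = -23.9243).
Δ = 84.0000·4 − (16.0000)² = 80.0000; k = (-23.9243·4 − 16.0000·-4.2532)/80.0000 = -0.34557, ln C = (84.0000·-4.2532 − 16.0000·-23.9243)/80.0000 = 0.31897, so C = exp(0.31897) = 1.37570.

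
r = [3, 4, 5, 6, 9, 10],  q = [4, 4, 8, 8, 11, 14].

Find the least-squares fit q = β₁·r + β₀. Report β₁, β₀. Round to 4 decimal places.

Sums needed: Σr·r = 267, Σr = 37, Σ1 = 6.
For Xᵀq: Σr·q = 355, Σq = 49.
Normal equations: [[267, 37]; [37, 6]]·[β₁, β₀]ᵀ = [355, 49]ᵀ.
Eliminating β₀: 6·(row 1) − 37·(row 2) gives 233·β₁ = 6·355 − 37·49 = 317, so β₁ = 317/233.
Then β₀ = (49 − 37·(317/233))/6 = -52/233.

β₁ = 1.3605, β₀ = -0.2232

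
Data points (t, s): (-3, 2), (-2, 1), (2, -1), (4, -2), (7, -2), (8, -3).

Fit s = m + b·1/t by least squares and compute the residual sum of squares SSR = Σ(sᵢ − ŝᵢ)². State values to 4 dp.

Entries of MᵀM: Σ1 = 6, Σ1/t = 31/168, Σ1/t·1/t = 20029/28224.
For Mᵀs: Σs = -5, Σ1/t·s = -475/168.
Normal equations: [[6, 31/168]; [31/168, 20029/28224]]·[m, b]ᵀ = [-5, -475/168]ᵀ.
Eliminating b: (20029/28224)·(row 1) − (31/168)·(row 2) gives (119213/28224)·m = (20029/28224)·(-5) − (31/168)·(-475/168) = -21355/7056, so m = -85420/119213.
Then b = ((-475/168) − (31/168)·(-85420/119213))/(20029/28224) = -452760/119213.
Residuals: 172926/119213, -21747/119213, 192587/119213, -39816/119213, -88326/119213, -215624/119213; SSR = 1034674/119213.

SSR = 8.6792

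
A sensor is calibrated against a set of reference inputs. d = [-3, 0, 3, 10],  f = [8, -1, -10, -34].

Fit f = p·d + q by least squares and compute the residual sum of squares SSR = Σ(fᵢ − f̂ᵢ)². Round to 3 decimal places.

Setting ∂/∂p … = 0 gives: 118·p + 10·q = -394;  10·p + 4·q = -37.
Eliminating q: 4·(row 1) − 10·(row 2) gives 372·p = 4·(-394) − 10·(-37) = -1206, so p = -201/62.
Then q = ((-37) − 10·(-201/62))/4 = -71/62.
Residuals: -18/31, 9/62, 27/31, -27/62; SSR = 81/62.

SSR = 1.306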